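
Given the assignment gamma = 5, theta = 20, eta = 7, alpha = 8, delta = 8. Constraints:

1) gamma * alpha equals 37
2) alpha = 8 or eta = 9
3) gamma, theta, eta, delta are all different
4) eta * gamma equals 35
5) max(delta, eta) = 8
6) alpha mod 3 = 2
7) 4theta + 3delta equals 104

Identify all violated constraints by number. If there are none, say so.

1) gamma * alpha = 5 * 8 = 40, not 37 — does not hold.
2) alpha = 8 = 8 (first disjunct) — holds.
3) values 5, 20, 7, 8 are pairwise distinct — holds.
4) eta * gamma = 7 * 5 = 35 — holds.
5) max(8, 7) = 8 — holds.
6) 8 mod 3 = 2 — holds.
7) 4theta + 3delta = 4(20) + 3(8) = 104 — holds.

Constraint 1 is violated.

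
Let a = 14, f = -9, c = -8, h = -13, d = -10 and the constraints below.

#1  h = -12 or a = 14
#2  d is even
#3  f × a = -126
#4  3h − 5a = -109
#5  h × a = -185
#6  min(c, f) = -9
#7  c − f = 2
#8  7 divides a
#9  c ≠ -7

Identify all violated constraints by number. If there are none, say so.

#1 h = -13 ≠ -12, but a = 14 = 14 (second disjunct) — OK.
#2 d = -10 is even — OK.
#3 f × a = -9 × 14 = -126 — OK.
#4 3h − 5a = 3(-13) − 5(14) = -109 — OK.
#5 h × a = -13 × 14 = -182, not -185 — violated.
#6 min(-8, -9) = -9 — OK.
#7 c − f = -8 − (-9) = 1, not 2 — violated.
#8 14 / 7 = 2, so 7 divides 14 — OK.
#9 c = -8, and -8 ≠ -7 — OK.

Constraints 5, 7 are violated.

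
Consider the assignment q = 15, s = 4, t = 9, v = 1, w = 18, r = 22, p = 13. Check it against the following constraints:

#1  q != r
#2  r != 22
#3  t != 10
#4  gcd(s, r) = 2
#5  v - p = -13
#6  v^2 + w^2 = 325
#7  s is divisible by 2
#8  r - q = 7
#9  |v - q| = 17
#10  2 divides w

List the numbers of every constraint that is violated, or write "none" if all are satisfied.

Violated: 2, 5, 9.

#1 q = 15, r = 22; distinct  holds
#2 r = 22, but 22 is required to differ  fails
#3 t = 9, and 9 ≠ 10  holds
#4 gcd(4, 22) = 2  holds
#5 v - p = 1 - 13 = -12, not -13  fails
#6 v^2 + w^2 = 1^2 + 18^2 = 1 + 324 = 325  holds
#7 4 / 2 = 2, so 2 divides 4  holds
#8 r - q = 22 - 15 = 7  holds
#9 |1 - 15| = 14, not 17  fails
#10 18 / 2 = 9, so 2 divides 18  holds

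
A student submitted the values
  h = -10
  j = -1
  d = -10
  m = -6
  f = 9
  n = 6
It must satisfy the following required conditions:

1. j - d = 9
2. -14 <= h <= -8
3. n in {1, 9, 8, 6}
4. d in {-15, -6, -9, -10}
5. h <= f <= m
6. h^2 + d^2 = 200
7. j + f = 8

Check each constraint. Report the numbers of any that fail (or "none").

No — constraint 5 is not satisfied.

1. j - d = -1 - (-10) = 9 — holds.
2. h = -10 lies in [-14, -8] — holds.
3. n = 6 is in {1, 9, 8, 6} — holds.
4. d = -10 is in {-15, -6, -9, -10} — holds.
5. values -10, 9, -6; f = 9 is not <= m = -6 — does not hold.
6. h^2 + d^2 = (-10)^2 + (-10)^2 = 100 + 100 = 200 — holds.
7. j + f = -1 + 9 = 8 — holds.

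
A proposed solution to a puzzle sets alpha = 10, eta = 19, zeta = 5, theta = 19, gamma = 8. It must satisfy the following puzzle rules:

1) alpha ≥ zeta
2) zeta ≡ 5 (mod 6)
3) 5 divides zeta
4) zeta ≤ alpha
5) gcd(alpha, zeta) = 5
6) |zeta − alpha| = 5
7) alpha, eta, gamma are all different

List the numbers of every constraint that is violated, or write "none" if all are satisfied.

1) alpha = 10, zeta = 5; 10 ≥ 5 — holds.
2) 5 mod 6 = 5 — holds.
3) 5 / 5 = 1, so 5 divides 5 — holds.
4) zeta = 5, alpha = 10; 5 ≤ 10 — holds.
5) gcd(10, 5) = 5 — holds.
6) |5 − 10| = 5 — holds.
7) values 10, 19, 8 are pairwise distinct — holds.

None — every constraint holds.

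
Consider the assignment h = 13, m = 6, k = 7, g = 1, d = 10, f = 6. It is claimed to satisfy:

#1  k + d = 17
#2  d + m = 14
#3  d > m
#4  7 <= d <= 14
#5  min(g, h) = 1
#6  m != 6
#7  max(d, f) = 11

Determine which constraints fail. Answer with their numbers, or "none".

No — constraints 2, 6, and 7 are not satisfied.

#1 k + d = 7 + 10 = 17  holds
#2 d + m = 10 + 6 = 16, not 14  fails
#3 d = 10, m = 6; 10 > 6  holds
#4 d = 10 lies in [7, 14]  holds
#5 min(1, 13) = 1  holds
#6 m = 6, but 6 is required to differ  fails
#7 max(10, 6) = 10, not 11  fails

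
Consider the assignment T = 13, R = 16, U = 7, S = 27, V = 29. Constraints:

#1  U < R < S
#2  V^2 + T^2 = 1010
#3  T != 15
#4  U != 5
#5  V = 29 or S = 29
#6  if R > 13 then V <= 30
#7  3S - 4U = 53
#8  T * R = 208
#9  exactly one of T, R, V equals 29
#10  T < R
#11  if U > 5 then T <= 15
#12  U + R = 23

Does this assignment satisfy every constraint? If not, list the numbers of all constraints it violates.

The assignment satisfies every constraint.

#1 values 7 < 16 < 27 — OK.
#2 V^2 + T^2 = 29^2 + 13^2 = 841 + 169 = 1010 — OK.
#3 T = 13, and 13 ≠ 15 — OK.
#4 U = 7, and 7 ≠ 5 — OK.
#5 V = 29 = 29 (first disjunct) — OK.
#6 R = 16 > 13, so we need V ≤ 30; V = 29 ≤ 30 — OK.
#7 3S - 4U = 3(27) - 4(7) = 53 — OK.
#8 T * R = 13 * 16 = 208 — OK.
#9 T=13, R=16, V=29; 1 of them equals 29 — OK.
#10 T = 13, R = 16; 13 < 16 — OK.
#11 U = 7 > 5, so we need T ≤ 15; T = 13 ≤ 15 — OK.
#12 U + R = 7 + 16 = 23 — OK.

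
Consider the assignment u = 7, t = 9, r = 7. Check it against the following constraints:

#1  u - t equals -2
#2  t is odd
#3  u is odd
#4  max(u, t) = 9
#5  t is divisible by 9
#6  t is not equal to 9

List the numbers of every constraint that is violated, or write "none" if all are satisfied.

Constraint 6 does not hold.

#1 u - t = 7 - 9 = -2 — OK.
#2 t = 9 is odd — OK.
#3 u = 7 is odd — OK.
#4 max(7, 9) = 9 — OK.
#5 9 / 9 = 1, so 9 divides 9 — OK.
#6 t = 9, but 9 is required to differ — violated.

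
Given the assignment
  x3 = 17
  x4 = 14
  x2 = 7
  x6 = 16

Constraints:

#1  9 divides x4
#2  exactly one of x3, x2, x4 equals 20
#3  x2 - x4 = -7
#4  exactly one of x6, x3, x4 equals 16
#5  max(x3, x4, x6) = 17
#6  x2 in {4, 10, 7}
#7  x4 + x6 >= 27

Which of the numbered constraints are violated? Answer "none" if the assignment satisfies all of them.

Constraints 1 and 2 are violated.

#1 14 = 9*1 + 5, so 9 does not divide 14 — does not hold.
#2 x3=17, x2=7, x4=14; 0 of them equal 20, not exactly one — does not hold.
#3 x2 - x4 = 7 - 14 = -7 — holds.
#4 x6=16, x3=17, x4=14; 1 of them equals 16 — holds.
#5 max(17, 14, 16) = 17 — holds.
#6 x2 = 7 is in {4, 10, 7} — holds.
#7 x4 + x6 = 14 + 16 = 30; 30 ≥ 27 — holds.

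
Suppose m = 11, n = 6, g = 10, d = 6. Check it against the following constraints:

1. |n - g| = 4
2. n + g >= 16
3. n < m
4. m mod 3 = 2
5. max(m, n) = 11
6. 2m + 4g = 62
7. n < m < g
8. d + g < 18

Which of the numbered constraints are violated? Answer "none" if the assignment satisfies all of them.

1. |6 - 10| = 4 — satisfied.
2. n + g = 6 + 10 = 16; 16 ≥ 16 — satisfied.
3. n = 6, m = 11; 6 < 11 — satisfied.
4. 11 mod 3 = 2 — satisfied.
5. max(11, 6) = 11 — satisfied.
6. 2m + 4g = 2(11) + 4(10) = 62 — satisfied.
7. values 6, 11, 10; m = 11 is not < g = 10 — violated.
8. d + g = 6 + 10 = 16; 16 < 18 — satisfied.

The assignment fails constraint 7.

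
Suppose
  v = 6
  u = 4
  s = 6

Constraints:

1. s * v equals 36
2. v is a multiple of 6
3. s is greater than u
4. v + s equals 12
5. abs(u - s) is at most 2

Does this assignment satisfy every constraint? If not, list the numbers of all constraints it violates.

1. s * v = 6 * 6 = 36 — satisfied.
2. 6 / 6 = 1, so 6 divides 6 — satisfied.
3. s = 6, u = 4; 6 > 4 — satisfied.
4. v + s = 6 + 6 = 12 — satisfied.
5. abs(4 - 6) = 2; 2 ≤ 2 — satisfied.

The assignment satisfies every constraint.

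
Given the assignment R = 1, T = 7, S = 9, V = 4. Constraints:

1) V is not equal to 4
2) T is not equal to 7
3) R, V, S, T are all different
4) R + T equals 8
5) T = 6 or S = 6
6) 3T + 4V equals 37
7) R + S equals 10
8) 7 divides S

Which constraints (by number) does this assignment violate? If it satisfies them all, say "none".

Constraints 1, 2, 5, 8 are violated.

1) V = 4, but 4 is required to differ  ✘
2) T = 7, but 7 is required to differ  ✘
3) values 1, 4, 9, 7 are pairwise distinct  ✔
4) R + T = 1 + 7 = 8  ✔
5) T = 7 ≠ 6 and S = 9 ≠ 6; both disjuncts false  ✘
6) 3T + 4V = 3(7) + 4(4) = 37  ✔
7) R + S = 1 + 9 = 10  ✔
8) 9 = 7*1 + 2, so 7 does not divide 9  ✘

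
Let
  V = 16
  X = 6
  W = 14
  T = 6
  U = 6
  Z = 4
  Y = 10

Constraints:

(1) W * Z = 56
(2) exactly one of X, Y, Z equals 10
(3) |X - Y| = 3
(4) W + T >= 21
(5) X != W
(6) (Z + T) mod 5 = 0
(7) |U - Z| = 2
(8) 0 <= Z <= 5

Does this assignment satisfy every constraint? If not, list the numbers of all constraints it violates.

Constraints 3, 4 are violated.

(1) W * Z = 14 * 4 = 56 — holds.
(2) X=6, Y=10, Z=4; 1 of them equals 10 — holds.
(3) |6 - 10| = 4, not 3 — fails.
(4) W + T = 14 + 6 = 20; 20 < 21, bound 21 not met — fails.
(5) X = 6, W = 14; distinct — holds.
(6) Z + T = 10; 10 mod 5 = 0 — holds.
(7) |6 - 4| = 2 — holds.
(8) Z = 4 lies in [0, 5] — holds.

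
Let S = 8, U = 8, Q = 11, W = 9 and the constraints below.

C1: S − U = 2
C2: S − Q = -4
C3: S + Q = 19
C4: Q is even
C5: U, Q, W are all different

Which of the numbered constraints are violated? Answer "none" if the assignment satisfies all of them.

C1: S − U = 8 − 8 = 0, not 2  no
C2: S − Q = 8 − 11 = -3, not -4  no
C3: S + Q = 8 + 11 = 19  yes
C4: Q = 11 is odd  no
C5: values 8, 11, 9 are pairwise distinct  yes

The assignment fails constraints 1, 2, 4.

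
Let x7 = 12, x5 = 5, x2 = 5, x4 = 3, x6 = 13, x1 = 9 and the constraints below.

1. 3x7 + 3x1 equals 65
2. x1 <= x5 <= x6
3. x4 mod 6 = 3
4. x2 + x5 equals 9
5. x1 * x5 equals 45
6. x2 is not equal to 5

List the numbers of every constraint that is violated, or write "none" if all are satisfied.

Violated: 1, 2, 4, and 6.

1. 3x7 + 3x1 = 3(12) + 3(9) = 63, not 65 — violated.
2. values 9, 5, 13; x1 = 9 is not <= x5 = 5 — violated.
3. 3 mod 6 = 3 — OK.
4. x2 + x5 = 5 + 5 = 10, not 9 — violated.
5. x1 * x5 = 9 * 5 = 45 — OK.
6. x2 = 5, but 5 is required to differ — violated.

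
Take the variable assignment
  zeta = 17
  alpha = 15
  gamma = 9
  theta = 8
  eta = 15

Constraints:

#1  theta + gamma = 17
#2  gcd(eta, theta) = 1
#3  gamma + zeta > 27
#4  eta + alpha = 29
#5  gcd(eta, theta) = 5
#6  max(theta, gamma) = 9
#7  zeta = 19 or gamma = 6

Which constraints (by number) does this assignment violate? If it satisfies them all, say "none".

Violated: 3, 4, 5, and 7.

#1 theta + gamma = 8 + 9 = 17  yes
#2 gcd(15, 8) = 1  yes
#3 gamma + zeta = 9 + 17 = 26; 26 ≤ 27, bound 27 not met  no
#4 eta + alpha = 15 + 15 = 30, not 29  no
#5 gcd(15, 8) = 1, not 5  no
#6 max(8, 9) = 9  yes
#7 zeta = 17 ≠ 19 and gamma = 9 ≠ 6; both disjuncts false  no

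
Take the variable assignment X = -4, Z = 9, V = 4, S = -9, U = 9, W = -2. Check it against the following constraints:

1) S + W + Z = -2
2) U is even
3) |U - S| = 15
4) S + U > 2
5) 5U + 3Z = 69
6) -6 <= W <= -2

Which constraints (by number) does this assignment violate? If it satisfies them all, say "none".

1) S + W + Z = -9 + (-2) + 9 = -2  holds
2) U = 9 is odd  fails
3) |9 - (-9)| = 18, not 15  fails
4) S + U = -9 + 9 = 0; 0 ≤ 2, bound 2 not met  fails
5) 5U + 3Z = 5(9) + 3(9) = 72, not 69  fails
6) W = -2 lies in [-6, -2]  holds

Violated: 2, 3, 4, and 5.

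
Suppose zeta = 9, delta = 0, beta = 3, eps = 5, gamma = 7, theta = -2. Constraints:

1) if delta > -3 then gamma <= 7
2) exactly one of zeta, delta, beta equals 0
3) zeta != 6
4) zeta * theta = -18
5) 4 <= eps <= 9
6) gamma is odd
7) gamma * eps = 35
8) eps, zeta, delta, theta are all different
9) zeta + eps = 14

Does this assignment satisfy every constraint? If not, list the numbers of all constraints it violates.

1) delta = 0 > -3, so we need gamma ≤ 7; gamma = 7 ≤ 7 — holds.
2) zeta=9, delta=0, beta=3; 1 of them equals 0 — holds.
3) zeta = 9, and 9 ≠ 6 — holds.
4) zeta * theta = 9 * (-2) = -18 — holds.
5) eps = 5 lies in [4, 9] — holds.
6) gamma = 7 is odd — holds.
7) gamma * eps = 7 * 5 = 35 — holds.
8) values 5, 9, 0, -2 are pairwise distinct — holds.
9) zeta + eps = 9 + 5 = 14 — holds.

No violations.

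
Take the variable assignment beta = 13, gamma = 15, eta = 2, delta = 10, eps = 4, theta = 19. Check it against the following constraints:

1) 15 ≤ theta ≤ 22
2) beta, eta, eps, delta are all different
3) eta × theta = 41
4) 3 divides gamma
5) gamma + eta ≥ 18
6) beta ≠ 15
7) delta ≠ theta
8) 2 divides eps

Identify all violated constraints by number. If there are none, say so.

1) theta = 19 lies in [15, 22] — holds.
2) values 13, 2, 4, 10 are pairwise distinct — holds.
3) eta × theta = 2 × 19 = 38, not 41 — fails.
4) 15 / 3 = 5, so 3 divides 15 — holds.
5) gamma + eta = 15 + 2 = 17; 17 < 18, bound 18 not met — fails.
6) beta = 13, and 13 ≠ 15 — holds.
7) delta = 10, theta = 19; distinct — holds.
8) 4 / 2 = 2, so 2 divides 4 — holds.

The assignment fails constraints 3, 5.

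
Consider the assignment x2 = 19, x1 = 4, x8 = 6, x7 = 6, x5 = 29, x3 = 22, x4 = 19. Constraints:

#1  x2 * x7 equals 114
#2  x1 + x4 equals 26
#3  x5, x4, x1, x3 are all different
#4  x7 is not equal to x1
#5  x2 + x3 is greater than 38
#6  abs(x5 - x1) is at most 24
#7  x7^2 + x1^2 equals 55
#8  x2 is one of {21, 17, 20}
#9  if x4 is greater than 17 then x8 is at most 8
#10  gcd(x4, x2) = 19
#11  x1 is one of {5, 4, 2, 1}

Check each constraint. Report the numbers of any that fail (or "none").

#1 x2 * x7 = 19 * 6 = 114 — holds.
#2 x1 + x4 = 4 + 19 = 23, not 26 — does not hold.
#3 values 29, 19, 4, 22 are pairwise distinct — holds.
#4 x7 = 6, x1 = 4; distinct — holds.
#5 x2 + x3 = 19 + 22 = 41; 41 > 38 — holds.
#6 abs(29 - 4) = 25; 25 > 24, exceeds bound 24 — does not hold.
#7 x7^2 + x1^2 = 6^2 + 4^2 = 36 + 16 = 52, not 55 — does not hold.
#8 x2 = 19 is not in {21, 17, 20} — does not hold.
#9 x4 = 19 > 17, so we need x8 ≤ 8; x8 = 6 ≤ 8 — holds.
#10 gcd(19, 19) = 19 — holds.
#11 x1 = 4 is in {5, 4, 2, 1} — holds.

Constraints 2, 6, 7, 8 do not hold.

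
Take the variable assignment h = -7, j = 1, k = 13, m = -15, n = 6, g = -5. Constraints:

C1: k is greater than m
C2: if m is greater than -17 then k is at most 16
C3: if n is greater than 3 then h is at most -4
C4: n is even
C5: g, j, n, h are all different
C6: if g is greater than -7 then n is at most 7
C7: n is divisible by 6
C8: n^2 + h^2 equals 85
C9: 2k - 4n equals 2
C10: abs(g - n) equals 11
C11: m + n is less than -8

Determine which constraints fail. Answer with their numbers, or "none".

C1: k = 13, m = -15; 13 > -15 — satisfied.
C2: m = -15 > -17, so we need k ≤ 16; k = 13 ≤ 16 — satisfied.
C3: n = 6 > 3, so we need h ≤ -4; h = -7 ≤ -4 — satisfied.
C4: n = 6 is even — satisfied.
C5: values -5, 1, 6, -7 are pairwise distinct — satisfied.
C6: g = -5 > -7, so we need n ≤ 7; n = 6 ≤ 7 — satisfied.
C7: 6 / 6 = 1, so 6 divides 6 — satisfied.
C8: n^2 + h^2 = 6^2 + (-7)^2 = 36 + 49 = 85 — satisfied.
C9: 2k - 4n = 2(13) - 4(6) = 2 — satisfied.
C10: abs(-5 - 6) = 11 — satisfied.
C11: m + n = -15 + 6 = -9; -9 < -8 — satisfied.

No violations.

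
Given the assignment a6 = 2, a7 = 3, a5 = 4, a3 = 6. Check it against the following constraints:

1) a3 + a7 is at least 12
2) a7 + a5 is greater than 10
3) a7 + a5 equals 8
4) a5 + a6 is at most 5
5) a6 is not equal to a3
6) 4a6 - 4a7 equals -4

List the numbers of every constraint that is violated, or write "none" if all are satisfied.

No — constraints 1, 2, 3, and 4 are not satisfied.

1) a3 + a7 = 6 + 3 = 9; 9 < 12, bound 12 not met — fails.
2) a7 + a5 = 3 + 4 = 7; 7 ≤ 10, bound 10 not met — fails.
3) a7 + a5 = 3 + 4 = 7, not 8 — fails.
4) a5 + a6 = 4 + 2 = 6; 6 > 5, bound 5 not met — fails.
5) a6 = 2, a3 = 6; distinct — holds.
6) 4a6 - 4a7 = 4(2) - 4(3) = -4 — holds.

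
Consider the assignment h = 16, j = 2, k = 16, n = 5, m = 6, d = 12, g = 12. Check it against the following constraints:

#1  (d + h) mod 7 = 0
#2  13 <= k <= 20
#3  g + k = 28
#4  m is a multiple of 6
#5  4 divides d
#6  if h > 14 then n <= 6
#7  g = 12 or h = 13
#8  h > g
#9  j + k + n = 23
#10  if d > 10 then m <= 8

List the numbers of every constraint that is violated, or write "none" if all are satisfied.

#1 d + h = 28; 28 mod 7 = 0  true
#2 k = 16 lies in [13, 20]  true
#3 g + k = 12 + 16 = 28  true
#4 6 / 6 = 1, so 6 divides 6  true
#5 12 / 4 = 3, so 4 divides 12  true
#6 h = 16 > 14, so we need n ≤ 6; n = 5 ≤ 6  true
#7 g = 12 = 12 (first disjunct)  true
#8 h = 16, g = 12; 16 > 12  true
#9 j + k + n = 2 + 16 + 5 = 23  true
#10 d = 12 > 10, so we need m ≤ 8; m = 6 ≤ 8  true

No violations.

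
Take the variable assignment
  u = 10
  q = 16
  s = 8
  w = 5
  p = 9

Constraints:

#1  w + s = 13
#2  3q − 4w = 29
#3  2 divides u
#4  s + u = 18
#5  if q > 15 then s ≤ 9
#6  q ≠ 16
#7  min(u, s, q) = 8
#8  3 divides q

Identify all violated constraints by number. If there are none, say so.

#1 w + s = 5 + 8 = 13 — holds.
#2 3q − 4w = 3(16) − 4(5) = 28, not 29 — fails.
#3 10 / 2 = 5, so 2 divides 10 — holds.
#4 s + u = 8 + 10 = 18 — holds.
#5 q = 16 > 15, so we need s ≤ 9; s = 8 ≤ 9 — holds.
#6 q = 16, but 16 is required to differ — fails.
#7 min(10, 8, 16) = 8 — holds.
#8 16 = 3×5 + 1, so 3 does not divide 16 — fails.

Constraints 2, 6, 8 are violated.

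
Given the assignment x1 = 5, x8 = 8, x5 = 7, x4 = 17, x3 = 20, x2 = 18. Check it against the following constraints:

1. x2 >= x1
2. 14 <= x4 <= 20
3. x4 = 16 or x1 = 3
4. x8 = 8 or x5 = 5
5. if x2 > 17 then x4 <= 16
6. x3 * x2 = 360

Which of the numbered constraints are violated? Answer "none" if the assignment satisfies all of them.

1. x2 = 18, x1 = 5; 18 ≥ 5  ✔
2. x4 = 17 lies in [14, 20]  ✔
3. x4 = 17 ≠ 16 and x1 = 5 ≠ 3; both disjuncts false  ✘
4. x8 = 8 = 8 (first disjunct)  ✔
5. x2 = 18 > 17, so we need x4 ≤ 16; but x4 = 17 > 16  ✘
6. x3 * x2 = 20 * 18 = 360  ✔

Constraints 3 and 5 are violated.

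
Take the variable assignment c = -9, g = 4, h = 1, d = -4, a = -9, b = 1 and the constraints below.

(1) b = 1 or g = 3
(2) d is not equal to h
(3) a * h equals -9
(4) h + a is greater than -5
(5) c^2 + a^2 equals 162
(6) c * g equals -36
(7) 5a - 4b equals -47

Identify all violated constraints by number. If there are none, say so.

The assignment fails constraints 4 and 7.

(1) b = 1 = 1 (first disjunct) — holds.
(2) d = -4, h = 1; distinct — holds.
(3) a * h = -9 * 1 = -9 — holds.
(4) h + a = 1 + (-9) = -8; -8 ≤ -5, bound -5 not met — does not hold.
(5) c^2 + a^2 = (-9)^2 + (-9)^2 = 81 + 81 = 162 — holds.
(6) c * g = -9 * 4 = -36 — holds.
(7) 5a - 4b = 5(-9) - 4(1) = -49, not -47 — does not hold.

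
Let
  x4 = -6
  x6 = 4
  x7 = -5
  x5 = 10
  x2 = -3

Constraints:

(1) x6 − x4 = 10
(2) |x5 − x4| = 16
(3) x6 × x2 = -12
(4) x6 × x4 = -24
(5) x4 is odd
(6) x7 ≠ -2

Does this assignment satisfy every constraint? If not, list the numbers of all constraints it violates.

(1) x6 − x4 = 4 − (-6) = 10  holds
(2) |10 − (-6)| = 16  holds
(3) x6 × x2 = 4 × (-3) = -12  holds
(4) x6 × x4 = 4 × (-6) = -24  holds
(5) x4 = -6 is even  fails
(6) x7 = -5, and -5 ≠ -2  holds

Constraint 5 does not hold.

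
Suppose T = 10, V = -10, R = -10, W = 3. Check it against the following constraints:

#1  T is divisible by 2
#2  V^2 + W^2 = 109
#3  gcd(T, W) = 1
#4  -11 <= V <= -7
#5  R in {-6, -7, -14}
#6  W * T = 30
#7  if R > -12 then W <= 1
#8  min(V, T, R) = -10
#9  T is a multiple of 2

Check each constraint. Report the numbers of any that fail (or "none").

#1 10 / 2 = 5, so 2 divides 10  OK
#2 V^2 + W^2 = (-10)^2 + 3^2 = 100 + 9 = 109  OK
#3 gcd(10, 3) = 1  OK
#4 V = -10 lies in [-11, -7]  OK
#5 R = -10 is not in {-6, -7, -14}  FAIL
#6 W * T = 3 * 10 = 30  OK
#7 R = -10 > -12, so we need W ≤ 1; but W = 3 > 1  FAIL
#8 min(-10, 10, -10) = -10  OK
#9 10 / 2 = 5, so 2 divides 10  OK

No — constraints 5 and 7 are not satisfied.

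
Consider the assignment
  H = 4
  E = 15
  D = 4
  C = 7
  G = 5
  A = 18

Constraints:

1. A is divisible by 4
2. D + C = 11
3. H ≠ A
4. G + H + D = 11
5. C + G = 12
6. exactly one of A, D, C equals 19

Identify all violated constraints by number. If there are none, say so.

Constraints 1, 4, and 6 are violated.

1. 18 = 4×4 + 2, so 4 does not divide 18 — violated.
2. D + C = 4 + 7 = 11 — satisfied.
3. H = 4, A = 18; distinct — satisfied.
4. G + H + D = 5 + 4 + 4 = 13, not 11 — violated.
5. C + G = 7 + 5 = 12 — satisfied.
6. A=18, D=4, C=7; 0 of them equal 19, not exactly one — violated.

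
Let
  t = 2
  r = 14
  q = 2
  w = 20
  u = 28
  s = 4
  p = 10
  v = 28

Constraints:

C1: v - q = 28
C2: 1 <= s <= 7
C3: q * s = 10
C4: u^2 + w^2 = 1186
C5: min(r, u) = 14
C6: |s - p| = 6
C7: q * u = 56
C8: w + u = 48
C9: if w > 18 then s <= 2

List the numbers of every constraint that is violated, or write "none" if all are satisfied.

C1: v - q = 28 - 2 = 26, not 28  ✘
C2: s = 4 lies in [1, 7]  ✔
C3: q * s = 2 * 4 = 8, not 10  ✘
C4: u^2 + w^2 = 28^2 + 20^2 = 784 + 400 = 1184, not 1186  ✘
C5: min(14, 28) = 14  ✔
C6: |4 - 10| = 6  ✔
C7: q * u = 2 * 28 = 56  ✔
C8: w + u = 20 + 28 = 48  ✔
C9: w = 20 > 18, so we need s ≤ 2; but s = 4 > 2  ✘

Constraints 1, 3, 4, and 9 do not hold.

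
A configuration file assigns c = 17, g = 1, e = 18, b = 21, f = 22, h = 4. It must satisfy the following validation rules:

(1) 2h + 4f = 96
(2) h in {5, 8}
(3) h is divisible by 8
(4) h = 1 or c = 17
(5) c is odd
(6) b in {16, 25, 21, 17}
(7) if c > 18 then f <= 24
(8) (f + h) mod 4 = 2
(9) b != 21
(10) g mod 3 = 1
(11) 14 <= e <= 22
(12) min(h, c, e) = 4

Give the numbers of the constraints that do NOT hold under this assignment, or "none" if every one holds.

(1) 2h + 4f = 2(4) + 4(22) = 96  ✔
(2) h = 4 is not in {5, 8}  ✘
(3) 4 = 8*0 + 4, so 8 does not divide 4  ✘
(4) h = 4 ≠ 1, but c = 17 = 17 (second disjunct)  ✔
(5) c = 17 is odd  ✔
(6) b = 21 is in {16, 25, 21, 17}  ✔
(7) c = 17, not > 18; antecedent false, conditional vacuously true  ✔
(8) f + h = 26; 26 mod 4 = 2  ✔
(9) b = 21, but 21 is required to differ  ✘
(10) 1 mod 3 = 1  ✔
(11) e = 18 lies in [14, 22]  ✔
(12) min(4, 17, 18) = 4  ✔

Constraints 2, 3, and 9 do not hold.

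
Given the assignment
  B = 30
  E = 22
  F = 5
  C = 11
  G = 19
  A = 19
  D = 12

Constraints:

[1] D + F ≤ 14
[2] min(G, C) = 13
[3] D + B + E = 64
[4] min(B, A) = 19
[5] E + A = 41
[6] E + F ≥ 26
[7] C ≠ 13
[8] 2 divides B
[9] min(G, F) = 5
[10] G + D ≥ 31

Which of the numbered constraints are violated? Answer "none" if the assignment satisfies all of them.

[1] D + F = 12 + 5 = 17; 17 > 14, bound 14 not met  false
[2] min(19, 11) = 11, not 13  false
[3] D + B + E = 12 + 30 + 22 = 64  true
[4] min(30, 19) = 19  true
[5] E + A = 22 + 19 = 41  true
[6] E + F = 22 + 5 = 27; 27 ≥ 26  true
[7] C = 11, and 11 ≠ 13  true
[8] 30 / 2 = 15, so 2 divides 30  true
[9] min(19, 5) = 5  true
[10] G + D = 19 + 12 = 31; 31 ≥ 31  true

Constraints 1 and 2 do not hold.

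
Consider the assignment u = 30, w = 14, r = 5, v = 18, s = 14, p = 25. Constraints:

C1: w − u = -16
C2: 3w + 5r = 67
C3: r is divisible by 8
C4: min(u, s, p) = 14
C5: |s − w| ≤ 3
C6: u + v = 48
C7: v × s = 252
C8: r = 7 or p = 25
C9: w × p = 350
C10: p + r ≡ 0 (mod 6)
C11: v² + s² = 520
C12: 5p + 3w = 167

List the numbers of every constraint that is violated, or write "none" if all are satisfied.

C1: w − u = 14 − 30 = -16 — OK.
C2: 3w + 5r = 3(14) + 5(5) = 67 — OK.
C3: 5 = 8×0 + 5, so 8 does not divide 5 — violated.
C4: min(30, 14, 25) = 14 — OK.
C5: |14 − 14| = 0; 0 ≤ 3 — OK.
C6: u + v = 30 + 18 = 48 — OK.
C7: v × s = 18 × 14 = 252 — OK.
C8: r = 5 ≠ 7, but p = 25 = 25 (second disjunct) — OK.
C9: w × p = 14 × 25 = 350 — OK.
C10: p + r = 30; 30 mod 6 = 0 — OK.
C11: v² + s² = 18² + 14² = 324 + 196 = 520 — OK.
C12: 5p + 3w = 5(25) + 3(14) = 167 — OK.

Constraint 3 is violated.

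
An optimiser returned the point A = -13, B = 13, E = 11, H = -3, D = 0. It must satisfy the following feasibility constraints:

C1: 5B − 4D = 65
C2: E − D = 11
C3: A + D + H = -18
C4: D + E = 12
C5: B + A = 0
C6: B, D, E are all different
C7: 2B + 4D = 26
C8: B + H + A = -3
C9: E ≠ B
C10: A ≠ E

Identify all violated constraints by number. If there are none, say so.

C1: 5B − 4D = 5(13) − 4(0) = 65  holds
C2: E − D = 11 − 0 = 11  holds
C3: A + D + H = -13 + 0 + (-3) = -16, not -18  fails
C4: D + E = 0 + 11 = 11, not 12  fails
C5: B + A = 13 + (-13) = 0  holds
C6: values 13, 0, 11 are pairwise distinct  holds
C7: 2B + 4D = 2(13) + 4(0) = 26  holds
C8: B + H + A = 13 + (-3) + (-13) = -3  holds
C9: E = 11, B = 13; distinct  holds
C10: A = -13, E = 11; distinct  holds

Violated: 3, 4.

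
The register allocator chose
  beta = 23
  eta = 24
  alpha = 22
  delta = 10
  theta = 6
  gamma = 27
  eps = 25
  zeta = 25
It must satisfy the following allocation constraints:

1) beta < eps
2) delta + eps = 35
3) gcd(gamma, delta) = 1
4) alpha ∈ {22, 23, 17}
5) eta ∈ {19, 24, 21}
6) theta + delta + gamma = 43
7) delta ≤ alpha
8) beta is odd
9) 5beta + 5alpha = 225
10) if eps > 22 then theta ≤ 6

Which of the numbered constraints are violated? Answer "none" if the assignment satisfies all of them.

Yes — all constraints hold.

1) beta = 23, eps = 25; 23 < 25  ✔
2) delta + eps = 10 + 25 = 35  ✔
3) gcd(27, 10) = 1  ✔
4) alpha = 22 is in {22, 23, 17}  ✔
5) eta = 24 is in {19, 24, 21}  ✔
6) theta + delta + gamma = 6 + 10 + 27 = 43  ✔
7) delta = 10, alpha = 22; 10 ≤ 22  ✔
8) beta = 23 is odd  ✔
9) 5beta + 5alpha = 5(23) + 5(22) = 225  ✔
10) eps = 25 > 22, so we need theta ≤ 6; theta = 6 ≤ 6  ✔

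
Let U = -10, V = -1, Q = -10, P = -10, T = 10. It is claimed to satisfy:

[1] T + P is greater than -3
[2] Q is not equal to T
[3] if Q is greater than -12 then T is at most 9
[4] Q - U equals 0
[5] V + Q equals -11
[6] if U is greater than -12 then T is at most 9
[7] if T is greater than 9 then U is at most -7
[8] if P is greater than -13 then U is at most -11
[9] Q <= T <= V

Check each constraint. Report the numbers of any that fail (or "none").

The assignment fails constraints 3, 6, 8, 9.

[1] T + P = 10 + (-10) = 0; 0 > -3  OK
[2] Q = -10, T = 10; distinct  OK
[3] Q = -10 > -12, so we need T ≤ 9; but T = 10 > 9  FAIL
[4] Q - U = -10 - (-10) = 0  OK
[5] V + Q = -1 + (-10) = -11  OK
[6] U = -10 > -12, so we need T ≤ 9; but T = 10 > 9  FAIL
[7] T = 10 > 9, so we need U ≤ -7; U = -10 ≤ -7  OK
[8] P = -10 > -13, so we need U ≤ -11; but U = -10 > -11  FAIL
[9] values -10, 10, -1; T = 10 is not <= V = -1  FAIL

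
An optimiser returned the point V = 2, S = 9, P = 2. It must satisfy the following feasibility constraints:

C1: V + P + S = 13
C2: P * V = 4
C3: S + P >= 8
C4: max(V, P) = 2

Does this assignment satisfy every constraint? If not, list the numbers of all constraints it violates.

No violations.

C1: V + P + S = 2 + 2 + 9 = 13 — satisfied.
C2: P * V = 2 * 2 = 4 — satisfied.
C3: S + P = 9 + 2 = 11; 11 ≥ 8 — satisfied.
C4: max(2, 2) = 2 — satisfied.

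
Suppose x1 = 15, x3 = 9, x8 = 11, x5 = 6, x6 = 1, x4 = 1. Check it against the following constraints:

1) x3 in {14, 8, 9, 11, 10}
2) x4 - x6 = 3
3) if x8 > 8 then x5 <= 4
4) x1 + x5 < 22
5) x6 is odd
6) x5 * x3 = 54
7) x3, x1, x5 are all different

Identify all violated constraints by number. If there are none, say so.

1) x3 = 9 is in {14, 8, 9, 11, 10}  true
2) x4 - x6 = 1 - 1 = 0, not 3  false
3) x8 = 11 > 8, so we need x5 ≤ 4; but x5 = 6 > 4  false
4) x1 + x5 = 15 + 6 = 21; 21 < 22  true
5) x6 = 1 is odd  true
6) x5 * x3 = 6 * 9 = 54  true
7) values 9, 15, 6 are pairwise distinct  true

Constraints 2 and 3 do not hold.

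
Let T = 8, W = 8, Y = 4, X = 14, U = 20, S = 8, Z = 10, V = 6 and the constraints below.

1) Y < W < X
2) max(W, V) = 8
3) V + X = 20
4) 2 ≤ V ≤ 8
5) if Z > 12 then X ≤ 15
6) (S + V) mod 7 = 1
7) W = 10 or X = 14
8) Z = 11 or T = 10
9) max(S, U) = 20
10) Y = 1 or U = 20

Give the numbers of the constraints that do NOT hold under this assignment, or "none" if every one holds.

The assignment fails constraints 6, 8.

1) values 4 < 8 < 14 — OK.
2) max(8, 6) = 8 — OK.
3) V + X = 6 + 14 = 20 — OK.
4) V = 6 lies in [2, 8] — OK.
5) Z = 10, not > 12; antecedent false, conditional vacuously true — OK.
6) S + V = 14; 14 mod 7 = 0, not 1 — violated.
7) W = 8 ≠ 10, but X = 14 = 14 (second disjunct) — OK.
8) Z = 10 ≠ 11 and T = 8 ≠ 10; both disjuncts false — violated.
9) max(8, 20) = 20 — OK.
10) Y = 4 ≠ 1, but U = 20 = 20 (second disjunct) — OK.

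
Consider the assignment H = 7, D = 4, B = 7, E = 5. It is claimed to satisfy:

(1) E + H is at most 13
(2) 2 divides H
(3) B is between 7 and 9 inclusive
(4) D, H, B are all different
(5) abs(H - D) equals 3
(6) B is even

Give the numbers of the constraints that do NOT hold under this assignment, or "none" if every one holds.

Constraints 2, 4, and 6 are violated.

(1) E + H = 5 + 7 = 12; 12 ≤ 13 — holds.
(2) 7 = 2*3 + 1, so 2 does not divide 7 — fails.
(3) B = 7 lies in [7, 9] — holds.
(4) H = B = 7, not all different — fails.
(5) abs(7 - 4) = 3 — holds.
(6) B = 7 is odd — fails.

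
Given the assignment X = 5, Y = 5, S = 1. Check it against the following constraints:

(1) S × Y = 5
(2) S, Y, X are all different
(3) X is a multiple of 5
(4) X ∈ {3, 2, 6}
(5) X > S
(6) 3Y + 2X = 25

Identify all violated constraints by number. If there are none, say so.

Violated: 2, 4.

(1) S × Y = 1 × 5 = 5  ✓
(2) Y = X = 5, not all different  ✗
(3) 5 / 5 = 1, so 5 divides 5  ✓
(4) X = 5 is not in {3, 2, 6}  ✗
(5) X = 5, S = 1; 5 > 1  ✓
(6) 3Y + 2X = 3(5) + 2(5) = 25  ✓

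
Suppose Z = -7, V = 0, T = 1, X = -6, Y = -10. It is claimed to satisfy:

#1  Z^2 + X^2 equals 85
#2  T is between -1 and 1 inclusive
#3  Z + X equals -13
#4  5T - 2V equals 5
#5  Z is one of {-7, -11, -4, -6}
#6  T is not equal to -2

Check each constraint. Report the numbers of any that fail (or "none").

#1 Z^2 + X^2 = (-7)^2 + (-6)^2 = 49 + 36 = 85 — holds.
#2 T = 1 lies in [-1, 1] — holds.
#3 Z + X = -7 + (-6) = -13 — holds.
#4 5T - 2V = 5(1) - 2(0) = 5 — holds.
#5 Z = -7 is in {-7, -11, -4, -6} — holds.
#6 T = 1, and 1 ≠ -2 — holds.

None — every constraint holds.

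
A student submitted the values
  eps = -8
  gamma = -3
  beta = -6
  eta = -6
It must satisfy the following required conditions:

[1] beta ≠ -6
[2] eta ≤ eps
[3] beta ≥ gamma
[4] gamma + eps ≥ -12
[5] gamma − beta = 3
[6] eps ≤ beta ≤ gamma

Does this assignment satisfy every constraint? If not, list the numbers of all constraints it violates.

The assignment fails constraints 1, 2, and 3.

[1] beta = -6, but -6 is required to differ — fails.
[2] eta = -6, eps = -8; -6 > -8 (want ≤) — fails.
[3] beta = -6, gamma = -3; -6 < -3 (want ≥) — fails.
[4] gamma + eps = -3 + (-8) = -11; -11 ≥ -12 — holds.
[5] gamma − beta = -3 − (-6) = 3 — holds.
[6] values -8 ≤ -6 ≤ -3 — holds.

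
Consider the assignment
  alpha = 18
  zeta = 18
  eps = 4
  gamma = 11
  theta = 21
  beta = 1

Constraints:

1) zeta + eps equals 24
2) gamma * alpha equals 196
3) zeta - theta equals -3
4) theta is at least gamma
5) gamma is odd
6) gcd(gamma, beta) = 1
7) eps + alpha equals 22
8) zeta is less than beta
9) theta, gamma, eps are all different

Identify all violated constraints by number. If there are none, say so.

Constraints 1, 2, and 8 are violated.

1) zeta + eps = 18 + 4 = 22, not 24  false
2) gamma * alpha = 11 * 18 = 198, not 196  false
3) zeta - theta = 18 - 21 = -3  true
4) theta = 21, gamma = 11; 21 ≥ 11  true
5) gamma = 11 is odd  true
6) gcd(11, 1) = 1  true
7) eps + alpha = 4 + 18 = 22  true
8) zeta = 18, beta = 1; 18 ≥ 1 (want <)  false
9) values 21, 11, 4 are pairwise distinct  true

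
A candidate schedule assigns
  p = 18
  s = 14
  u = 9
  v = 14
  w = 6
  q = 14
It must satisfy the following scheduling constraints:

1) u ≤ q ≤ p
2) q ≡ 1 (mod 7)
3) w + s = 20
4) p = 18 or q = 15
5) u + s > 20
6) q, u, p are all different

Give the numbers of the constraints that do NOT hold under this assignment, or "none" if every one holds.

1) values 9 ≤ 14 ≤ 18  holds
2) 14 mod 7 = 0, not 1  fails
3) w + s = 6 + 14 = 20  holds
4) p = 18 = 18 (first disjunct)  holds
5) u + s = 9 + 14 = 23; 23 > 20  holds
6) values 14, 9, 18 are pairwise distinct  holds

No — constraint 2 is not satisfied.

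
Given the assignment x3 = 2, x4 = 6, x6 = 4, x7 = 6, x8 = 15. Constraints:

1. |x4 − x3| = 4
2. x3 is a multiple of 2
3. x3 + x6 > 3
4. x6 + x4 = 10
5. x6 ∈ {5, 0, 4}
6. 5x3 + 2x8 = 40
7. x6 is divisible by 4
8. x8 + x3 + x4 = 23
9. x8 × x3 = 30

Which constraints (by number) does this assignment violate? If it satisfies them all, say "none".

1. |6 − 2| = 4 — OK.
2. 2 / 2 = 1, so 2 divides 2 — OK.
3. x3 + x6 = 2 + 4 = 6; 6 > 3 — OK.
4. x6 + x4 = 4 + 6 = 10 — OK.
5. x6 = 4 is in {5, 0, 4} — OK.
6. 5x3 + 2x8 = 5(2) + 2(15) = 40 — OK.
7. 4 / 4 = 1, so 4 divides 4 — OK.
8. x8 + x3 + x4 = 15 + 2 + 6 = 23 — OK.
9. x8 × x3 = 15 × 2 = 30 — OK.

Yes — all constraints hold.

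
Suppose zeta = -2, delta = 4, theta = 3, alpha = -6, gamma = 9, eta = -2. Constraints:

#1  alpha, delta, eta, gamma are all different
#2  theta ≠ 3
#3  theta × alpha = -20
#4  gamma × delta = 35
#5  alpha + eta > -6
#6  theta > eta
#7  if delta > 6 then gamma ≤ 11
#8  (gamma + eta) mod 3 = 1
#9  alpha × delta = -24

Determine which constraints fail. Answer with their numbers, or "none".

Violated: 2, 3, 4, 5.

#1 values -6, 4, -2, 9 are pairwise distinct — OK.
#2 theta = 3, but 3 is required to differ — violated.
#3 theta × alpha = 3 × (-6) = -18, not -20 — violated.
#4 gamma × delta = 9 × 4 = 36, not 35 — violated.
#5 alpha + eta = -6 + (-2) = -8; -8 ≤ -6, bound -6 not met — violated.
#6 theta = 3, eta = -2; 3 > -2 — OK.
#7 delta = 4, not > 6; antecedent false, conditional vacuously true — OK.
#8 gamma + eta = 7; 7 mod 3 = 1 — OK.
#9 alpha × delta = -6 × 4 = -24 — OK.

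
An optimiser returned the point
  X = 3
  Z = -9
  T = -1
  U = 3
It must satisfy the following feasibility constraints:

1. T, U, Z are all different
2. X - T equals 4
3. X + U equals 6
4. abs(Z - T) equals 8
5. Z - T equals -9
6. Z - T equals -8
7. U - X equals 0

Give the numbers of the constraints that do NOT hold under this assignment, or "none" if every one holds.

1. values -1, 3, -9 are pairwise distinct  OK
2. X - T = 3 - (-1) = 4  OK
3. X + U = 3 + 3 = 6  OK
4. abs(-9 - (-1)) = 8  OK
5. Z - T = -9 - (-1) = -8, not -9  FAIL
6. Z - T = -9 - (-1) = -8  OK
7. U - X = 3 - 3 = 0  OK

The assignment fails constraint 5.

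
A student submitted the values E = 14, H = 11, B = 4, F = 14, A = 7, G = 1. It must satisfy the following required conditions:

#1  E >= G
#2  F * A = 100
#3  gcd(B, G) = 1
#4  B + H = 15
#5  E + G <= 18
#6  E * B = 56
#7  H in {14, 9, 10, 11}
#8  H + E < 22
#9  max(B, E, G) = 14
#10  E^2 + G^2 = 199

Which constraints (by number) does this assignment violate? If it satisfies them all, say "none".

#1 E = 14, G = 1; 14 ≥ 1 — holds.
#2 F * A = 14 * 7 = 98, not 100 — does not hold.
#3 gcd(4, 1) = 1 — holds.
#4 B + H = 4 + 11 = 15 — holds.
#5 E + G = 14 + 1 = 15; 15 ≤ 18 — holds.
#6 E * B = 14 * 4 = 56 — holds.
#7 H = 11 is in {14, 9, 10, 11} — holds.
#8 H + E = 11 + 14 = 25; 25 ≥ 22, bound 22 not met — does not hold.
#9 max(4, 14, 1) = 14 — holds.
#10 E^2 + G^2 = 14^2 + 1^2 = 196 + 1 = 197, not 199 — does not hold.

Constraints 2, 8, and 10 are violated.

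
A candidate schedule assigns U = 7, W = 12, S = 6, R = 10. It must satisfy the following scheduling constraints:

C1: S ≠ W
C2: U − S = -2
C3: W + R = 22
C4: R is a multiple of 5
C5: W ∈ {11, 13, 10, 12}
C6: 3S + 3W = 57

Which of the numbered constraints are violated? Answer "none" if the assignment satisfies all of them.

Constraints 2, 6 do not hold.

C1: S = 6, W = 12; distinct — satisfied.
C2: U − S = 7 − 6 = 1, not -2 — violated.
C3: W + R = 12 + 10 = 22 — satisfied.
C4: 10 / 5 = 2, so 5 divides 10 — satisfied.
C5: W = 12 is in {11, 13, 10, 12} — satisfied.
C6: 3S + 3W = 3(6) + 3(12) = 54, not 57 — violated.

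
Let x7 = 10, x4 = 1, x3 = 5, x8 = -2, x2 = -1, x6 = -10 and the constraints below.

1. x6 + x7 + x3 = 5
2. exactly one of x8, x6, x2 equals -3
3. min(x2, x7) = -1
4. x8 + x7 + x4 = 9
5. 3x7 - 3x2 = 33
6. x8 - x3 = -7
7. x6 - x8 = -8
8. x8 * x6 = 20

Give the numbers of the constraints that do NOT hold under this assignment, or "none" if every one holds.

Violated: 2.

1. x6 + x7 + x3 = -10 + 10 + 5 = 5  yes
2. x8=-2, x6=-10, x2=-1; 0 of them equal -3, not exactly one  no
3. min(-1, 10) = -1  yes
4. x8 + x7 + x4 = -2 + 10 + 1 = 9  yes
5. 3x7 - 3x2 = 3(10) - 3(-1) = 33  yes
6. x8 - x3 = -2 - 5 = -7  yes
7. x6 - x8 = -10 - (-2) = -8  yes
8. x8 * x6 = -2 * (-10) = 20  yes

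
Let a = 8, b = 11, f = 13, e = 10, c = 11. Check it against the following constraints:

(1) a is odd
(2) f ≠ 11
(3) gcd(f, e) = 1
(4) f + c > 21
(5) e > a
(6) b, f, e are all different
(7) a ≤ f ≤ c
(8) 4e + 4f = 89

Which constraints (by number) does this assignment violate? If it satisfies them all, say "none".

(1) a = 8 is even  ✗
(2) f = 13, and 13 ≠ 11  ✓
(3) gcd(13, 10) = 1  ✓
(4) f + c = 13 + 11 = 24; 24 > 21  ✓
(5) e = 10, a = 8; 10 > 8  ✓
(6) values 11, 13, 10 are pairwise distinct  ✓
(7) values 8, 13, 11; f = 13 is not ≤ c = 11  ✗
(8) 4e + 4f = 4(10) + 4(13) = 92, not 89  ✗

No — constraints 1, 7, and 8 are not satisfied.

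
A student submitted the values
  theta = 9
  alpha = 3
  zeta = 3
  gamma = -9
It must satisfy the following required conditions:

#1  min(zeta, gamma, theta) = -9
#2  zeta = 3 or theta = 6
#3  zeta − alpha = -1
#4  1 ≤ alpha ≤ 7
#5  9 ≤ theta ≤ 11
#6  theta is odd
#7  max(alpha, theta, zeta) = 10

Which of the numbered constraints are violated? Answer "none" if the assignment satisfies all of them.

#1 min(3, -9, 9) = -9 — satisfied.
#2 zeta = 3 = 3 (first disjunct) — satisfied.
#3 zeta − alpha = 3 − 3 = 0, not -1 — violated.
#4 alpha = 3 lies in [1, 7] — satisfied.
#5 theta = 9 lies in [9, 11] — satisfied.
#6 theta = 9 is odd — satisfied.
#7 max(3, 9, 3) = 9, not 10 — violated.

Violated: 3, 7.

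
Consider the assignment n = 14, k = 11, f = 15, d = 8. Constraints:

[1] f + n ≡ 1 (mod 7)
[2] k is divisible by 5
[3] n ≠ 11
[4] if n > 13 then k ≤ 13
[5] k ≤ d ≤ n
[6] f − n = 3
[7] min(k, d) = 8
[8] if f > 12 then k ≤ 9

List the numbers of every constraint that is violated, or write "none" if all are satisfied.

[1] f + n = 29; 29 mod 7 = 1 — holds.
[2] 11 = 5×2 + 1, so 5 does not divide 11 — does not hold.
[3] n = 14, and 14 ≠ 11 — holds.
[4] n = 14 > 13, so we need k ≤ 13; k = 11 ≤ 13 — holds.
[5] values 11, 8, 14; k = 11 is not ≤ d = 8 — does not hold.
[6] f − n = 15 − 14 = 1, not 3 — does not hold.
[7] min(11, 8) = 8 — holds.
[8] f = 15 > 12, so we need k ≤ 9; but k = 11 > 9 — does not hold.

No — constraints 2, 5, 6, and 8 are not satisfied.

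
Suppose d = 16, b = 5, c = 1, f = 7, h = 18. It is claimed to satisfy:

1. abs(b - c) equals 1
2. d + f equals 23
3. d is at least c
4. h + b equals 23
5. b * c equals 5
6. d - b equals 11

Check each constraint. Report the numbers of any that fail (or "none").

1. abs(5 - 1) = 4, not 1 — does not hold.
2. d + f = 16 + 7 = 23 — holds.
3. d = 16, c = 1; 16 ≥ 1 — holds.
4. h + b = 18 + 5 = 23 — holds.
5. b * c = 5 * 1 = 5 — holds.
6. d - b = 16 - 5 = 11 — holds.

Constraint 1 is violated.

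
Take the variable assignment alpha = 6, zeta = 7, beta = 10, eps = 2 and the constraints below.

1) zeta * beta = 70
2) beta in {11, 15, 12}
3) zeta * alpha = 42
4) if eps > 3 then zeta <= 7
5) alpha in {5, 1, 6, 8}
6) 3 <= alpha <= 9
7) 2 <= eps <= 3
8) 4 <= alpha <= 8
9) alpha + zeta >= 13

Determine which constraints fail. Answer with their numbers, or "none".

Constraint 2 does not hold.

1) zeta * beta = 7 * 10 = 70 — holds.
2) beta = 10 is not in {11, 15, 12} — fails.
3) zeta * alpha = 7 * 6 = 42 — holds.
4) eps = 2, not > 3; antecedent false, conditional vacuously true — holds.
5) alpha = 6 is in {5, 1, 6, 8} — holds.
6) alpha = 6 lies in [3, 9] — holds.
7) eps = 2 lies in [2, 3] — holds.
8) alpha = 6 lies in [4, 8] — holds.
9) alpha + zeta = 6 + 7 = 13; 13 ≥ 13 — holds.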